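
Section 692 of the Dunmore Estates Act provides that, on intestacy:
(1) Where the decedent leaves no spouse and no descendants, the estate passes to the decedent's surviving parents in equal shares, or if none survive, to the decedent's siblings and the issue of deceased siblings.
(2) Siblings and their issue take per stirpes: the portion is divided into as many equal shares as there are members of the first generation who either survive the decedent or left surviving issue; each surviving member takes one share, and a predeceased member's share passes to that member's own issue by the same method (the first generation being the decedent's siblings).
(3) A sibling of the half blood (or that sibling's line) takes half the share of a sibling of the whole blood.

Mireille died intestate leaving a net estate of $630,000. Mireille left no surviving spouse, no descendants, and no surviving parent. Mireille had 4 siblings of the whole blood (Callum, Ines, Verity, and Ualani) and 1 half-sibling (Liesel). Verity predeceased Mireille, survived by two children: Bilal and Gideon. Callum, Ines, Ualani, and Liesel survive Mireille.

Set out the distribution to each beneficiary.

Callum: $140,000; Ines: $140,000; Bilal: $70,000; Gideon: $70,000; Ualani: $140,000; Liesel: $70,000

The entire $630,000 passes to the siblings and their issue.
Counting each half-blood sibling's line as half a unit, there are 9/2 units in $630,000, so one unit is $140,000. Whole-blood lines (Callum, Ines, Verity, and Ualani) take $140,000 each; half-blood lines (Liesel) take $70,000 each.
Verity's share ($140,000) is divided into 2 shares of $70,000: Bilal and Gideon each take $70,000.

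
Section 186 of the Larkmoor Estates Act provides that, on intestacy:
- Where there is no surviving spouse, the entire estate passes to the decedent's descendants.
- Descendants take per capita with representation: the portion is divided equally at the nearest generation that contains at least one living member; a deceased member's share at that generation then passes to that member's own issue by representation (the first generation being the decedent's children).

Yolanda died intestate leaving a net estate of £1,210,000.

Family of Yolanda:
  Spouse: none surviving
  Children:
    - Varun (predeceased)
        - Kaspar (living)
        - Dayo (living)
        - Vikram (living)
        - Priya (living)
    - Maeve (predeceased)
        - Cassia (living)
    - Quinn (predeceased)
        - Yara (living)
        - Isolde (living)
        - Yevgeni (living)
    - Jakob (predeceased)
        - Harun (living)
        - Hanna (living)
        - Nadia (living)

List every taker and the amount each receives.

Kaspar: £110,000; Dayo: £110,000; Vikram: £110,000; Priya: £110,000; Cassia: £110,000; Yara: £110,000; Isolde: £110,000; Yevgeni: £110,000; Harun: £110,000; Hanna: £110,000; Nadia: £110,000

The entire £1,210,000 passes to the descendants.
No child survives, so the initial division is made at the grandchildren's generation.
That amount (£1,210,000) is divided into 11 shares of £110,000: Kaspar, Dayo, Vikram, Priya, Cassia, Yara, Isolde, Yevgeni, Harun, Hanna, and Nadia each take £110,000.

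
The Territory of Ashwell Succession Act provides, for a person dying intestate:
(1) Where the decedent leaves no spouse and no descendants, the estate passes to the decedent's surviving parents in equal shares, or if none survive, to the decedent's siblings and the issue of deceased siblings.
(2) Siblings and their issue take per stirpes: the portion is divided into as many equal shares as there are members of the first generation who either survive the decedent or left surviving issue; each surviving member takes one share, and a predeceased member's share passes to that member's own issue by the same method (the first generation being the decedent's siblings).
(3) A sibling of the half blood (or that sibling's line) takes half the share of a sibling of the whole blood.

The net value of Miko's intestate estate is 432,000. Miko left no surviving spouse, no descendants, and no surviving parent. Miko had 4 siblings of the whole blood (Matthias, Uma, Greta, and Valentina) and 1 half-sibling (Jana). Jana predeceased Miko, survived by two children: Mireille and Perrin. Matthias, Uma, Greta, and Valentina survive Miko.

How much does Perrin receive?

The entire 432,000 passes to the siblings and their issue.
Counting each half-blood sibling's line as half a unit, there are 9/2 units in 432,000, so one unit is 96,000. Whole-blood lines (Matthias, Uma, Greta, and Valentina) take 96,000 each; half-blood lines (Jana) take 48,000 each.
Jana's share (48,000) is divided into 2 shares of 24,000: Mireille and Perrin each take 24,000.

Perrin receives 24,000.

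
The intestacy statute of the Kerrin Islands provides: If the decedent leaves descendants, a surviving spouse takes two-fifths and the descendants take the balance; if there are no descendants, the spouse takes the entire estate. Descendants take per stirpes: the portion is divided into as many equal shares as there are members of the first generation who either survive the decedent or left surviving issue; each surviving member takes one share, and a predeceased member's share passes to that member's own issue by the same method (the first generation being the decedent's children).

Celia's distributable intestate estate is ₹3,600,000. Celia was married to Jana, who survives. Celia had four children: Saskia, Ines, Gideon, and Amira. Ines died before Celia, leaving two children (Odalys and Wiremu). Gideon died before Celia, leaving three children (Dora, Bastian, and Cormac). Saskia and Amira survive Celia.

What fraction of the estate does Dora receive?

Jana takes two-fifths of ₹3,600,000 = ₹1,440,000. The remaining ₹2,160,000 passes to the descendants.
The descendants' portion (₹2,160,000) is divided into 4 shares of ₹540,000: Saskia and Amira each take ₹540,000; Ines's ₹540,000 share passes to Ines's issue; Gideon's ₹540,000 share passes to Gideon's issue.
Ines's share (₹540,000) is divided into 2 shares of ₹270,000: Odalys and Wiremu each take ₹270,000.
Gideon's share (₹540,000) is divided into 3 shares of ₹180,000: Dora, Bastian, and Cormac each take ₹180,000.

Dora receives 1/20 of the estate.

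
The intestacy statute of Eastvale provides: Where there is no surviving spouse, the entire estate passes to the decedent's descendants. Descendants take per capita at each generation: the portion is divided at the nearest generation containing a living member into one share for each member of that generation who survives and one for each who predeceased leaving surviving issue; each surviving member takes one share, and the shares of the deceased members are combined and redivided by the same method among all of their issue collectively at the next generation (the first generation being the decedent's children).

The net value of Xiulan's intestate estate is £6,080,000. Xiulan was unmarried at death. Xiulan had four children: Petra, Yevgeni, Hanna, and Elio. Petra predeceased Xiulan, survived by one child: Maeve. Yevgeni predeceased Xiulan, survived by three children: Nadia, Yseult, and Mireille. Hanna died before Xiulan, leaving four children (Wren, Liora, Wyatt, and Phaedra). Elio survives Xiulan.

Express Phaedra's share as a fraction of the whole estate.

Phaedra receives 3/32 of the estate.

The entire £6,080,000 passes to the descendants.
That amount (£6,080,000) is divided at the children's generation into 4 shares of £1,520,000. Elio takes £1,520,000. The 3 shares of the deceased (Petra, Yevgeni, and Hanna) are combined into a pool of £4,560,000.
That pool (£4,560,000) is divided at the grandchildren's generation equally among Maeve, Nadia, Yseult, Mireille, Wren, Liora, Wyatt, and Phaedra: £570,000 each.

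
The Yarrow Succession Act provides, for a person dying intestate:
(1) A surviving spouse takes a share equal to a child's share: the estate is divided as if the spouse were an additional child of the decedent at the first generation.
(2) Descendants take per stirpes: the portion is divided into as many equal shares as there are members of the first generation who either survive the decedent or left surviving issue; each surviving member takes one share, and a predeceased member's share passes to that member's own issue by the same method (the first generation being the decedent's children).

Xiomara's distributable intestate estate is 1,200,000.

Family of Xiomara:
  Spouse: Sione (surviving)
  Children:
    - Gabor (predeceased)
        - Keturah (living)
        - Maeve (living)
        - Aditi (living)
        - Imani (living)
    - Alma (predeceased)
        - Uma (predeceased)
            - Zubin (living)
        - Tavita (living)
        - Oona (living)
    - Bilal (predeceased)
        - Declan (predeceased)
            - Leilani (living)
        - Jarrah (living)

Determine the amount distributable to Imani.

The spouse counts as an additional share at the children's level, so there are 4 primary shares of 300,000. Sione takes one such share (300,000).
The children's combined portion (900,000) is divided into 3 shares of 300,000: Gabor's 300,000 share passes to Gabor's issue; Alma's 300,000 share passes to Alma's issue; Bilal's 300,000 share passes to Bilal's issue.
Gabor's share (300,000) is divided into 4 shares of 75,000: Keturah, Maeve, Aditi, and Imani each take 75,000.
Alma's share (300,000) is divided into 3 shares of 100,000: Tavita and Oona each take 100,000; Uma's 100,000 share passes to Uma's issue.
Uma's share (100,000) passes entirely to Zubin.
Bilal's share (300,000) is divided into 2 shares of 150,000: Jarrah takes 150,000; Declan's 150,000 share passes to Declan's issue.
Declan's share (150,000) passes entirely to Leilani.

Imani receives 75,000.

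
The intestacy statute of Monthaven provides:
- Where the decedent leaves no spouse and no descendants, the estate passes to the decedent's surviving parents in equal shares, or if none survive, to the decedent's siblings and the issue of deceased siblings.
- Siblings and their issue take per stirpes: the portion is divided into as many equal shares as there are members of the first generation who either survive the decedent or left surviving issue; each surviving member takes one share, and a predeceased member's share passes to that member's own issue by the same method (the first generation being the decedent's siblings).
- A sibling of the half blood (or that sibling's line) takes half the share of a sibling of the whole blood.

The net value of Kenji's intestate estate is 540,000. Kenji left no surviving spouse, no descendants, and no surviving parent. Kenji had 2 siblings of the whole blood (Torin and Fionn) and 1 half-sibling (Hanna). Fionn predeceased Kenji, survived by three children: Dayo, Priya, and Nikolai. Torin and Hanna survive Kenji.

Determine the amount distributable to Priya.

The entire 540,000 passes to the siblings and their issue.
Counting each half-blood sibling's line as half a unit, there are 5/2 units in 540,000, so one unit is 216,000. Whole-blood lines (Torin and Fionn) take 216,000 each; half-blood lines (Hanna) take 108,000 each.
Fionn's share (216,000) is divided into 3 shares of 72,000: Dayo, Priya, and Nikolai each take 72,000.

Priya receives 72,000.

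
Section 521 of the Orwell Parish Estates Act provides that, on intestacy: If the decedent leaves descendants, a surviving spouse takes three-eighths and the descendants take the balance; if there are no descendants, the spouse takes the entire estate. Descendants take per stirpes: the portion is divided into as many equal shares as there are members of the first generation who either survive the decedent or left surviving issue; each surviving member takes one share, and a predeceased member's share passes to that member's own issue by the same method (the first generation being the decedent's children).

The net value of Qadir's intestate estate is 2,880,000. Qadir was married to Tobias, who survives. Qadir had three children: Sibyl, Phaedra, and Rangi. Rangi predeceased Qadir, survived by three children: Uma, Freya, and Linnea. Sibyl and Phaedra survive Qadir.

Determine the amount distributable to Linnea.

Tobias takes three-eighths of 2,880,000 = 1,080,000. The remaining 1,800,000 passes to the descendants.
The descendants' portion (1,800,000) is divided into 3 shares of 600,000: Sibyl and Phaedra each take 600,000; Rangi's 600,000 share passes to Rangi's issue.
Rangi's share (600,000) is divided into 3 shares of 200,000: Uma, Freya, and Linnea each take 200,000.

Linnea receives 200,000.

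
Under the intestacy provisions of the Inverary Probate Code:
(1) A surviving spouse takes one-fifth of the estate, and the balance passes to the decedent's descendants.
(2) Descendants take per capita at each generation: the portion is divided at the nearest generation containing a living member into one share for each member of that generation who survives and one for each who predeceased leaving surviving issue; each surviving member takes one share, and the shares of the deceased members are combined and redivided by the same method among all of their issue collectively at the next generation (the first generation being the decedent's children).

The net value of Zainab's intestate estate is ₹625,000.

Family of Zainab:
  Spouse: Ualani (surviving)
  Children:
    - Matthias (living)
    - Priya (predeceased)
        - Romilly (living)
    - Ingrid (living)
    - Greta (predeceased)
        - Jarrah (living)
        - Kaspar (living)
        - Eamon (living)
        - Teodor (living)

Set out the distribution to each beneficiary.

Ualani: ₹125,000; Matthias: ₹125,000; Romilly: ₹50,000; Ingrid: ₹125,000; Jarrah: ₹50,000; Kaspar: ₹50,000; Eamon: ₹50,000; Teodor: ₹50,000

Ualani takes one-fifth of ₹625,000 = ₹125,000. The remaining ₹500,000 passes to the descendants.
The descendants' portion (₹500,000) is divided at the children's generation into 4 shares of ₹125,000. Matthias and Ingrid each take ₹125,000. The 2 shares of the deceased (Priya and Greta) are combined into a pool of ₹250,000.
That pool (₹250,000) is divided at the grandchildren's generation equally among Romilly, Jarrah, Kaspar, Eamon, and Teodor: ₹50,000 each.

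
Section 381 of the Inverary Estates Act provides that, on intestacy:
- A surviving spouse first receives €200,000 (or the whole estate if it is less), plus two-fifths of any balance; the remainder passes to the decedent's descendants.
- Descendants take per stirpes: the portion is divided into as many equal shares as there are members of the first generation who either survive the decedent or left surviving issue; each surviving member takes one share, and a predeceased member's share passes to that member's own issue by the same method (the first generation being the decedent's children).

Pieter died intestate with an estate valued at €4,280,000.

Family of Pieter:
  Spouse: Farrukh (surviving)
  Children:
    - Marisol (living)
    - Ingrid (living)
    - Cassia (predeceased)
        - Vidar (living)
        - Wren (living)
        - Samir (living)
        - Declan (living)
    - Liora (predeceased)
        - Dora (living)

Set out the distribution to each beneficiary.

Farrukh: €1,832,000; Marisol: €612,000; Ingrid: €612,000; Vidar: €153,000; Wren: €153,000; Samir: €153,000; Declan: €153,000; Dora: €612,000

Farrukh first takes €200,000, leaving a balance of €4,080,000. Farrukh then takes two-fifths of the balance (€1,632,000), for a total of €1,832,000. The remaining €2,448,000 passes to the descendants.
The descendants' portion (€2,448,000) is divided into 4 shares of €612,000: Marisol and Ingrid each take €612,000; Cassia's €612,000 share passes to Cassia's issue; Liora's €612,000 share passes to Liora's issue.
Cassia's share (€612,000) is divided into 4 shares of €153,000: Vidar, Wren, Samir, and Declan each take €153,000.
Liora's share (€612,000) passes entirely to Dora.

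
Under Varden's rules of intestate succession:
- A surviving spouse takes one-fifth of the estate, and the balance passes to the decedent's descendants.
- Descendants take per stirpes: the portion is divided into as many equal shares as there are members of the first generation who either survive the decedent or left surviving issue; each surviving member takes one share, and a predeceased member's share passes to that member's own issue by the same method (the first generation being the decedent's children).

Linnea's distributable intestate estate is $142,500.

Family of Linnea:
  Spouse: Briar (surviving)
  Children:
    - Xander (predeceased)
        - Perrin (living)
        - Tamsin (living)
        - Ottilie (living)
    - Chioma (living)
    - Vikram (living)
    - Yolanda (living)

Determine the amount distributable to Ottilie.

Ottilie receives $9,500.

Briar takes one-fifth of $142,500 = $28,500. The remaining $114,000 passes to the descendants.
The descendants' portion ($114,000) is divided into 4 shares of $28,500: Chioma, Vikram, and Yolanda each take $28,500; Xander's $28,500 share passes to Xander's issue.
Xander's share ($28,500) is divided into 3 shares of $9,500: Perrin, Tamsin, and Ottilie each take $9,500.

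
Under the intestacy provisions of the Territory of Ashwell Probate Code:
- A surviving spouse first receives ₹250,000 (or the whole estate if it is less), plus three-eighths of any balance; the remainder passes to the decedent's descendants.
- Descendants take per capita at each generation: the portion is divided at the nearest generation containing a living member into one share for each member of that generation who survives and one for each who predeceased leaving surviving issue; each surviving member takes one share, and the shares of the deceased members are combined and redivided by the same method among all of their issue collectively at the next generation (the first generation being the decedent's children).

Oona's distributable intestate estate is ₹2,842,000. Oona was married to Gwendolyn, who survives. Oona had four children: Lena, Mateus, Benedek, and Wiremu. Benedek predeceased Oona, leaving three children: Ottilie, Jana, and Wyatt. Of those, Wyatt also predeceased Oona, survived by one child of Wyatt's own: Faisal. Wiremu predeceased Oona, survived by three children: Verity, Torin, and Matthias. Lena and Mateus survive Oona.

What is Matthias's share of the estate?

Matthias receives ₹135,000.

Gwendolyn first takes ₹250,000, leaving a balance of ₹2,592,000. Gwendolyn then takes three-eighths of the balance (₹972,000), for a total of ₹1,222,000. The remaining ₹1,620,000 passes to the descendants.
The descendants' portion (₹1,620,000) is divided at the children's generation into 4 shares of ₹405,000. Lena and Mateus each take ₹405,000. The 2 shares of the deceased (Benedek and Wiremu) are combined into a pool of ₹810,000.
That pool (₹810,000) is divided at the grandchildren's generation into 6 shares of ₹135,000. Ottilie, Jana, Verity, Torin, and Matthias each take ₹135,000. The remaining share for the deceased Wyatt (₹135,000) is carried to the next generation.
That pool (₹135,000) passes entirely to Faisal, the sole taker at the great-grandchildren's generation.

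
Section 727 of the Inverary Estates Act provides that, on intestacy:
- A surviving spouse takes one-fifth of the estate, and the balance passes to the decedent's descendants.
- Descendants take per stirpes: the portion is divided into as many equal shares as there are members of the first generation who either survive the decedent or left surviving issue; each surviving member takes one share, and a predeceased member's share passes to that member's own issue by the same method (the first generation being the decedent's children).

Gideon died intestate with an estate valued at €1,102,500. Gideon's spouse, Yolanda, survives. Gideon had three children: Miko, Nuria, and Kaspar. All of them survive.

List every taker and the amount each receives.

Yolanda takes one-fifth of €1,102,500 = €220,500. The remaining €882,000 passes to the descendants.
The descendants' portion (€882,000) is divided into 3 shares of €294,000: Miko, Nuria, and Kaspar each take €294,000.

Yolanda: €220,500; Miko: €294,000; Nuria: €294,000; Kaspar: €294,000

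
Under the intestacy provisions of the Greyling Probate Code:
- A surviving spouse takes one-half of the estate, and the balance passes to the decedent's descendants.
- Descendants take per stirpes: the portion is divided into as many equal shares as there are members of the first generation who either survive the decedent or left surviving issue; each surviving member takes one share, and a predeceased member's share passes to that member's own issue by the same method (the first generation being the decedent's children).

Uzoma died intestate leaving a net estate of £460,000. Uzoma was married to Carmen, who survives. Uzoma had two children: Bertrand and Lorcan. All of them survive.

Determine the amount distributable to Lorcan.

Carmen takes one-half of £460,000 = £230,000. The remaining £230,000 passes to the descendants.
The descendants' portion (£230,000) is divided into 2 shares of £115,000: Bertrand and Lorcan each take £115,000.

Lorcan receives £115,000.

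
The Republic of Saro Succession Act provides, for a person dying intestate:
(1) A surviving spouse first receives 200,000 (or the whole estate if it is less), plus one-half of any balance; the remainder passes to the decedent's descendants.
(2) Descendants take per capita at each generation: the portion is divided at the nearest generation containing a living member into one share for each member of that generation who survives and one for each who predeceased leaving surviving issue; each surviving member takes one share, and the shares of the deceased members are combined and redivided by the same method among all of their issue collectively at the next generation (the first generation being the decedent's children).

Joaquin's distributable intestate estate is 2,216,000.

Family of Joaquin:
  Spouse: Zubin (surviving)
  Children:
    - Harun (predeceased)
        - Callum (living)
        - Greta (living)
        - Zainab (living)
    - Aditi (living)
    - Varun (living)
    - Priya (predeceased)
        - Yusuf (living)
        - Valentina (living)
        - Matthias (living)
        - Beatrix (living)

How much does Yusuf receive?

Zubin first takes 200,000, leaving a balance of 2,016,000. Zubin then takes one-half of the balance (1,008,000), for a total of 1,208,000. The remaining 1,008,000 passes to the descendants.
The descendants' portion (1,008,000) is divided at the children's generation into 4 shares of 252,000. Aditi and Varun each take 252,000. The 2 shares of the deceased (Harun and Priya) are combined into a pool of 504,000.
That pool (504,000) is divided at the grandchildren's generation equally among Callum, Greta, Zainab, Yusuf, Valentina, Matthias, and Beatrix: 72,000 each.

Yusuf receives 72,000.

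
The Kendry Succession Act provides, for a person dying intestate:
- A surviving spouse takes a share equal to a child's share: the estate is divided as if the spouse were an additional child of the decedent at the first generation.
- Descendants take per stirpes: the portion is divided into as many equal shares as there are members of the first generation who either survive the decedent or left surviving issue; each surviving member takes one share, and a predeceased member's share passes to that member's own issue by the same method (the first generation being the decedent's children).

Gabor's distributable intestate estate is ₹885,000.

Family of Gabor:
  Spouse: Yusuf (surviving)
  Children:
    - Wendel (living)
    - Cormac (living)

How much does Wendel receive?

The spouse counts as an additional share at the children's level, so there are 3 primary shares of ₹295,000. Yusuf takes one such share (₹295,000).
The children's combined portion (₹590,000) is divided into 2 shares of ₹295,000: Wendel and Cormac each take ₹295,000.

Wendel receives ₹295,000.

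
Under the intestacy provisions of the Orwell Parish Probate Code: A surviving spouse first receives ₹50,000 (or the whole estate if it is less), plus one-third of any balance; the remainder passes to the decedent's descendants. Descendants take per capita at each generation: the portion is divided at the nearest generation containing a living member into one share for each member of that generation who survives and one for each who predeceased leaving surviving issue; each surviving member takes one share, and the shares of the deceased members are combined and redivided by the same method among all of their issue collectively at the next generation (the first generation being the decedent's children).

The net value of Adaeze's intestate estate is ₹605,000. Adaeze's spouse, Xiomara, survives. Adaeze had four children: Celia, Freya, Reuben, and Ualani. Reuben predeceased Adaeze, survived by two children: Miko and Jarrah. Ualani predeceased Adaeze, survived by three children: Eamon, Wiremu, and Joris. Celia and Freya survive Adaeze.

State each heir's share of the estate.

Xiomara first takes ₹50,000, leaving a balance of ₹555,000. Xiomara then takes one-third of the balance (₹185,000), for a total of ₹235,000. The remaining ₹370,000 passes to the descendants.
The descendants' portion (₹370,000) is divided at the children's generation into 4 shares of ₹92,500. Celia and Freya each take ₹92,500. The 2 shares of the deceased (Reuben and Ualani) are combined into a pool of ₹185,000.
That pool (₹185,000) is divided at the grandchildren's generation equally among Miko, Jarrah, Eamon, Wiremu, and Joris: ₹37,000 each.

Xiomara: ₹235,000; Celia: ₹92,500; Freya: ₹92,500; Miko: ₹37,000; Jarrah: ₹37,000; Eamon: ₹37,000; Wiremu: ₹37,000; Joris: ₹37,000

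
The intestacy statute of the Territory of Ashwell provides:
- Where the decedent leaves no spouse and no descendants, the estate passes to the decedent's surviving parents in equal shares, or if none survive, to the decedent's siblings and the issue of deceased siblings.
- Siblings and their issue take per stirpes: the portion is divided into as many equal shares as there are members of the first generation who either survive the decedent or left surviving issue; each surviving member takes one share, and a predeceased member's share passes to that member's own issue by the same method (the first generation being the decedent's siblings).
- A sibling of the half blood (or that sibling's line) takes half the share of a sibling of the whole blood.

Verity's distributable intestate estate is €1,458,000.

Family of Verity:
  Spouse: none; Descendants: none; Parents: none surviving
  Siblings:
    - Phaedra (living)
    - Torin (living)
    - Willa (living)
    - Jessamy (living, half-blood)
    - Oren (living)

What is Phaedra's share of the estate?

The entire €1,458,000 passes to the siblings and their issue.
Counting each half-blood sibling's line as half a unit, there are 9/2 units in €1,458,000, so one unit is €324,000. Whole-blood lines (Phaedra, Torin, Willa, and Oren) take €324,000 each; half-blood lines (Jessamy) take €162,000 each.

Phaedra receives €324,000.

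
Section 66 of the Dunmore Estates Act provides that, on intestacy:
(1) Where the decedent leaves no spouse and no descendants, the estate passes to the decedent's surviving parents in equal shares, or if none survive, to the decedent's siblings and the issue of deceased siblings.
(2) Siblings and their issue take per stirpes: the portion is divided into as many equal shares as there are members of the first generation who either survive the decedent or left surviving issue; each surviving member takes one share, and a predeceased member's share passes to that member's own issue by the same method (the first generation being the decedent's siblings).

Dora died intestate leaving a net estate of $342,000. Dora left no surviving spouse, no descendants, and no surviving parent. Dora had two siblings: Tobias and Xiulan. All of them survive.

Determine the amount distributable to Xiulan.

The entire $342,000 passes to the siblings and their issue.
That amount ($342,000) is divided into 2 shares of $171,000: Tobias and Xiulan each take $171,000.

Xiulan receives $171,000.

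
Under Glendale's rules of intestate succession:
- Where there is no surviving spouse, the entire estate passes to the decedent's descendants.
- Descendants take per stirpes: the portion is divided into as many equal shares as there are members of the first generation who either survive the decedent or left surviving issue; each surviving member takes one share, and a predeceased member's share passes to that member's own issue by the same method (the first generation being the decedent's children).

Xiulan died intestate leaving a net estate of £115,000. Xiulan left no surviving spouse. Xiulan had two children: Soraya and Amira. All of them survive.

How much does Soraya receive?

Soraya receives £57,500.

The entire £115,000 passes to the descendants.
That amount (£115,000) is divided into 2 shares of £57,500: Soraya and Amira each take £57,500.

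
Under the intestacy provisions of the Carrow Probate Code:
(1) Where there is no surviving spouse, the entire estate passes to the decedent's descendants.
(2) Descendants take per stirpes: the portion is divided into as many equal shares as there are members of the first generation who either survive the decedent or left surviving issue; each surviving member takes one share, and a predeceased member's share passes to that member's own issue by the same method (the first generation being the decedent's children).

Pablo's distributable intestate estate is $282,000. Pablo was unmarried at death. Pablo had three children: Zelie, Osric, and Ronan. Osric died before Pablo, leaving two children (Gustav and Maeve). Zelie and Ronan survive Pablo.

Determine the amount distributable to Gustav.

The entire $282,000 passes to the descendants.
That amount ($282,000) is divided into 3 shares of $94,000: Zelie and Ronan each take $94,000; Osric's $94,000 share passes to Osric's issue.
Osric's share ($94,000) is divided into 2 shares of $47,000: Gustav and Maeve each take $47,000.

Gustav receives $47,000.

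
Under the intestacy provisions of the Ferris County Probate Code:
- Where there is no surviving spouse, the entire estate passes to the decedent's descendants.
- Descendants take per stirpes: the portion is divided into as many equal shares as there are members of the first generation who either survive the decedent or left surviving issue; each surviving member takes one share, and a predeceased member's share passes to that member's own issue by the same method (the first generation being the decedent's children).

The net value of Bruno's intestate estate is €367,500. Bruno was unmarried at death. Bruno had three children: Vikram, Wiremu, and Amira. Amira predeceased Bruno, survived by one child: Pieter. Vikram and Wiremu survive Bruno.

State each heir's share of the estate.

Vikram: €122,500; Wiremu: €122,500; Pieter: €122,500

The entire €367,500 passes to the descendants.
That amount (€367,500) is divided into 3 shares of €122,500: Vikram and Wiremu each take €122,500; Amira's €122,500 share passes to Amira's issue.
Amira's share (€122,500) passes entirely to Pieter.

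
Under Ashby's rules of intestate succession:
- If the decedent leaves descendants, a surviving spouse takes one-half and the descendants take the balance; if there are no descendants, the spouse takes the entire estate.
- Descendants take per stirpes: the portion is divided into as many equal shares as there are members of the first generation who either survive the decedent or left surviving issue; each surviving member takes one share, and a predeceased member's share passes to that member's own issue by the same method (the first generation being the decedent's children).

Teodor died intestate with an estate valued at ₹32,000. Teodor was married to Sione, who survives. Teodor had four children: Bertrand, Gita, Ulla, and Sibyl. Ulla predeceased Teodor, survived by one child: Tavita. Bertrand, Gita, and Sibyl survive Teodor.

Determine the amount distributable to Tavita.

Sione takes one-half of ₹32,000 = ₹16,000. The remaining ₹16,000 passes to the descendants.
The descendants' portion (₹16,000) is divided into 4 shares of ₹4,000: Bertrand, Gita, and Sibyl each take ₹4,000; Ulla's ₹4,000 share passes to Ulla's issue.
Ulla's share (₹4,000) passes entirely to Tavita.

Tavita receives ₹4,000.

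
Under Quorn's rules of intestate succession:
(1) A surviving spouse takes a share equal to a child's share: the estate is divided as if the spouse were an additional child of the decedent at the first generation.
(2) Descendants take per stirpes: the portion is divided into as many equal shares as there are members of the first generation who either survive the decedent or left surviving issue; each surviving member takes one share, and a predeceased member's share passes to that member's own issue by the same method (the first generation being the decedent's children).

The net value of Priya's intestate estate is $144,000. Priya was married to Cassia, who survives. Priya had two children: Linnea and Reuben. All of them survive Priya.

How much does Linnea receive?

The spouse counts as an additional share at the children's level, so there are 3 primary shares of $48,000. Cassia takes one such share ($48,000).
The children's combined portion ($96,000) is divided into 2 shares of $48,000: Linnea and Reuben each take $48,000.

Linnea receives $48,000.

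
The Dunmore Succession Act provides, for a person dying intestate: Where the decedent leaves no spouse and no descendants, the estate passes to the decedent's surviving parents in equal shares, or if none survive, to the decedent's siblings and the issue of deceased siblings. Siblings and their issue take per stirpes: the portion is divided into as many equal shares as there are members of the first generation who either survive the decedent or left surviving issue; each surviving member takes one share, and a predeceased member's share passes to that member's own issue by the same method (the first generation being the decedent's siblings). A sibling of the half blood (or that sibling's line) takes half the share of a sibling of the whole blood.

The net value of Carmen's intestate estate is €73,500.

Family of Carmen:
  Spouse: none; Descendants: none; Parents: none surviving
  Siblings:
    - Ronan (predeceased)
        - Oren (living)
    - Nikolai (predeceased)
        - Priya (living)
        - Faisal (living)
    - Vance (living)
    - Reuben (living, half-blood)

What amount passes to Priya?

The entire €73,500 passes to the siblings and their issue.
Counting each half-blood sibling's line as half a unit, there are 7/2 units in €73,500, so one unit is €21,000. Whole-blood lines (Ronan, Nikolai, and Vance) take €21,000 each; half-blood lines (Reuben) take €10,500 each.
Ronan's share (€21,000) passes entirely to Oren.
Nikolai's share (€21,000) is divided into 2 shares of €10,500: Priya and Faisal each take €10,500.

Priya receives €10,500.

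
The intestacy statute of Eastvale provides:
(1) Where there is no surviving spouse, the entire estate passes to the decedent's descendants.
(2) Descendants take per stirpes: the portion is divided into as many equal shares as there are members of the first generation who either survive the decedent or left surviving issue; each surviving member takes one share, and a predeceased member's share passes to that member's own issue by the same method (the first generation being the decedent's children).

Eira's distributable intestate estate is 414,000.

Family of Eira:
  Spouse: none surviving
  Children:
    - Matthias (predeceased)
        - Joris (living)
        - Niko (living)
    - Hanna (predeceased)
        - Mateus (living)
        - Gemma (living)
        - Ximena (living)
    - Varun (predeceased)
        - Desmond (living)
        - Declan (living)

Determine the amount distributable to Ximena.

The entire 414,000 passes to the descendants.
That amount (414,000) is divided into 3 shares of 138,000: Matthias's 138,000 share passes to Matthias's issue; Hanna's 138,000 share passes to Hanna's issue; Varun's 138,000 share passes to Varun's issue.
Matthias's share (138,000) is divided into 2 shares of 69,000: Joris and Niko each take 69,000.
Hanna's share (138,000) is divided into 3 shares of 46,000: Mateus, Gemma, and Ximena each take 46,000.
Varun's share (138,000) is divided into 2 shares of 69,000: Desmond and Declan each take 69,000.

Ximena receives 46,000.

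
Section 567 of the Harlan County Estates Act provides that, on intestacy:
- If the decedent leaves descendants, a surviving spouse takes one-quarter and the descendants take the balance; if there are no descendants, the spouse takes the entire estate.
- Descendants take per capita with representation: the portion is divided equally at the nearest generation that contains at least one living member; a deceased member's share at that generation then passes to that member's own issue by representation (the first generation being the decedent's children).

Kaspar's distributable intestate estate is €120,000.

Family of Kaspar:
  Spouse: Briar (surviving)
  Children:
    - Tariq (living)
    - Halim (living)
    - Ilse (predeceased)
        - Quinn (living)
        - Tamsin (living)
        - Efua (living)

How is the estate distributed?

Briar: €30,000; Tariq: €30,000; Halim: €30,000; Quinn: €10,000; Tamsin: €10,000; Efua: €10,000

Briar takes one-quarter of €120,000 = €30,000. The remaining €90,000 passes to the descendants.
The descendants' portion (€90,000) is divided into 3 shares of €30,000: Tariq and Halim each take €30,000; Ilse's €30,000 share passes to Ilse's issue.
Ilse's share (€30,000) is divided into 3 shares of €10,000: Quinn, Tamsin, and Efua each take €10,000.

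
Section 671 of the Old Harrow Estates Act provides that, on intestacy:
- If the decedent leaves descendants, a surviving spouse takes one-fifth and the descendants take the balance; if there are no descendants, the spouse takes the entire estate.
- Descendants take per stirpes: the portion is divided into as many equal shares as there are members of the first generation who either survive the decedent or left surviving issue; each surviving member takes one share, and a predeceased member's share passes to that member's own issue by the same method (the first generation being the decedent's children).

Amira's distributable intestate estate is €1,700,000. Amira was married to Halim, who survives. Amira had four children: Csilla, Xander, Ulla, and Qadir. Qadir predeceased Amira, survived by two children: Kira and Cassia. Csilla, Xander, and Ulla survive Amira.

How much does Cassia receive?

Cassia receives €170,000.

Halim takes one-fifth of €1,700,000 = €340,000. The remaining €1,360,000 passes to the descendants.
The descendants' portion (€1,360,000) is divided into 4 shares of €340,000: Csilla, Xander, and Ulla each take €340,000; Qadir's €340,000 share passes to Qadir's issue.
Qadir's share (€340,000) is divided into 2 shares of €170,000: Kira and Cassia each take €170,000.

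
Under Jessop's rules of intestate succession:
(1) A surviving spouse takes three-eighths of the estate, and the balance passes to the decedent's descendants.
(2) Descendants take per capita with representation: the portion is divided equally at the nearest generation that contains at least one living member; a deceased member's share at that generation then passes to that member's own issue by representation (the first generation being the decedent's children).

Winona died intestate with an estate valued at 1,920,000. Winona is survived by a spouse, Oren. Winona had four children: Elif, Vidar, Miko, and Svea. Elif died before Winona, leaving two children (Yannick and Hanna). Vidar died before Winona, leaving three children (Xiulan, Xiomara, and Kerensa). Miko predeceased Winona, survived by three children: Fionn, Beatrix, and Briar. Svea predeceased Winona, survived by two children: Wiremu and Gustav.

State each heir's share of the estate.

Oren: 720,000; Yannick: 120,000; Hanna: 120,000; Xiulan: 120,000; Xiomara: 120,000; Kerensa: 120,000; Fionn: 120,000; Beatrix: 120,000; Briar: 120,000; Wiremu: 120,000; Gustav: 120,000

Oren takes three-eighths of 1,920,000 = 720,000. The remaining 1,200,000 passes to the descendants.
No child survives, so the initial division is made at the grandchildren's generation.
The descendants' portion (1,200,000) is divided into 10 shares of 120,000: Yannick, Hanna, Xiulan, Xiomara, Kerensa, Fionn, Beatrix, Briar, Wiremu, and Gustav each take 120,000.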